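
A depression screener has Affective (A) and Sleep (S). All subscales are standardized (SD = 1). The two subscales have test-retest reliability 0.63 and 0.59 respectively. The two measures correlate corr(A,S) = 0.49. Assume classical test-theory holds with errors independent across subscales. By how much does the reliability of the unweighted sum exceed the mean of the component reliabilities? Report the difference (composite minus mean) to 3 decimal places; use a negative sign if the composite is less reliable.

0.128

Var(sum) = 2 + 0.98 = 2.98; true-score variance = 1.22 + 0.98 = 2.2; composite reliability = 0.7383.
Mean component reliability = 0.6100.
Difference = 0.7383 − 0.6100 = 0.128.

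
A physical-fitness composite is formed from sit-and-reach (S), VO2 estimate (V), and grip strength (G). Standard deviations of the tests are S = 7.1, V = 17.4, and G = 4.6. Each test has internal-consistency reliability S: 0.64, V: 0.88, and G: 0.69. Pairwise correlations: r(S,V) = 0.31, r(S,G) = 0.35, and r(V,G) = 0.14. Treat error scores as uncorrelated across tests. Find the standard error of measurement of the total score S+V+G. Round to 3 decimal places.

7.813

Var(total) = 374.33 + 121.868 = 496.198.
True-score variance = 313.292 + 121.868 = 435.16, so reliability = 0.8770.
Error variance = 496.198 − 435.16 = 61.0384; SEM = √61.0384 = 7.813.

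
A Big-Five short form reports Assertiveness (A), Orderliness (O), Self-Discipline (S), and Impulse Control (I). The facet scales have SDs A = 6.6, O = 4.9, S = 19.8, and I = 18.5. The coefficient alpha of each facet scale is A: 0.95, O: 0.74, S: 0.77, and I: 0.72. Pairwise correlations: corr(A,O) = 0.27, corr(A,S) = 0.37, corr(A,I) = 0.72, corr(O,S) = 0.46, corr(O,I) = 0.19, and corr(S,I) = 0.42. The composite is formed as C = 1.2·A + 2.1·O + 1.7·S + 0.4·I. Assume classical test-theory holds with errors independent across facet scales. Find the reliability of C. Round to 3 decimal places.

0.863

Var(C) = 1.2²·6.6² + 2.1²·4.9² + 1.7²·19.8² + 0.4²·18.5² + 2·[2.52·6.6·4.9·0.27 + 2.04·6.6·19.8·0.37 + 0.48·6.6·18.5·0.72 + 3.57·4.9·19.8·0.46 + 0.84·4.9·18.5·0.19 + 0.68·19.8·18.5·0.42] = 1356.37 + 882.497 = 2238.86.
With uncorrelated errors the cross-covariances are all true-score covariance, so they carry over unchanged; only the diagonal terms shrink to ρᵢσᵢ².
True-score variance = [1.2²·6.6²·0.95 + 2.1²·4.9²·0.74 + 1.7²·19.8²·0.77 + 0.4²·18.5²·0.72] + 882.497 = 1049.78 + 882.497 = 1932.27.
Reliability = 1932.27 / 2238.86 = 0.863.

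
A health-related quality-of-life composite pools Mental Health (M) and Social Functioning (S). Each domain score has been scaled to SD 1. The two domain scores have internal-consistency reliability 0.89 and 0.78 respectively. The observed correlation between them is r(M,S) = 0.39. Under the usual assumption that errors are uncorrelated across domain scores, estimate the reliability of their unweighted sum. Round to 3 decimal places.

0.881

Var(M+S) = 2 + 2·[0.39] = 2 + 0.78 = 2.78.
Because errors are independent across components, Cov(Tᵢ,Tⱼ) = Cov(Xᵢ,Xⱼ); the off-diagonal part of the true-score variance is the same as above.
True-score variance = [0.89 + 0.78] + 0.78 = 1.67 + 0.78 = 2.45.
Reliability = 2.45 / 2.78 = 0.881.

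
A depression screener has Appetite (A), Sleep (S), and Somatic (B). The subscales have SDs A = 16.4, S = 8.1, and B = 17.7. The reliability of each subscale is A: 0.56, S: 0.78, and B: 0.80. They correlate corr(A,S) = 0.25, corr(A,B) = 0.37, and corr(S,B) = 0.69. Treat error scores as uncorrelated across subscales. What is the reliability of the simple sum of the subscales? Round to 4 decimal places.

Var(A+S+B) = 16.4² + 8.1² + 17.7² + 2·[16.4·8.1·0.25 + 16.4·17.7·0.37 + 8.1·17.7·0.69] = 647.86 + 479.078 = 1126.94.
With uncorrelated errors the cross-covariances are all true-score covariance, so they carry over unchanged; only the diagonal terms shrink to ρᵢσᵢ².
True-score variance = [16.4²·0.56 + 8.1²·0.78 + 17.7²·0.80] + 479.078 = 452.425 + 479.078 = 931.503.
Reliability = 931.503 / 1126.94 = 0.8266.

0.8266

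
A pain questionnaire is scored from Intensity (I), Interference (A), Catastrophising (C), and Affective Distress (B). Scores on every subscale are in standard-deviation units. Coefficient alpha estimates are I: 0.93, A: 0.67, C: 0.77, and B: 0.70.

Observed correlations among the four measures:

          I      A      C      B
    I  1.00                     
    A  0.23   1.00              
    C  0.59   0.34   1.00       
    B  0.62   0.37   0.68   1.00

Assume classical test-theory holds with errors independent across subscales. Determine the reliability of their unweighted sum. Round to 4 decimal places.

Var(I+A+C+B) = 4 + 2·[0.23 + 0.59 + 0.62 + 0.34 + 0.37 + 0.68] = 4 + 5.66 = 9.66.
Because errors are independent across components, Cov(Tᵢ,Tⱼ) = Cov(Xᵢ,Xⱼ); the off-diagonal part of the true-score variance is the same as above.
True-score variance = [0.93 + 0.67 + 0.77 + 0.70] + 5.66 = 3.07 + 5.66 = 8.73.
Reliability = 8.73 / 9.66 = 0.9037.

0.9037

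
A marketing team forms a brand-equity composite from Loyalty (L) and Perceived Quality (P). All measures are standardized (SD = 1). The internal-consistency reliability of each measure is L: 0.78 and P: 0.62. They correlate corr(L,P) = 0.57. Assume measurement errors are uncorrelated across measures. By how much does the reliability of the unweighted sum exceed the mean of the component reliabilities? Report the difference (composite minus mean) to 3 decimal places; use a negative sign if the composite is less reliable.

0.109

Var(sum) = 2 + 1.14 = 3.14; true-score variance = 1.4 + 1.14 = 2.54; composite reliability = 0.8089.
Mean component reliability = 0.7000.
Difference = 0.8089 − 0.7000 = 0.109.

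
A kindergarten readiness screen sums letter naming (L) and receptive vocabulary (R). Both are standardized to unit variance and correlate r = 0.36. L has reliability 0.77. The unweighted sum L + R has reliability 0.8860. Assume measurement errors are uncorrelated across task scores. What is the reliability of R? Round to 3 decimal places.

Var(L+R) = 2 + 2·0.36 = 2.720.
True-score variance = ρ_L + ρ_R + 2·0.36, so 0.8860 = (0.77 + ρ_R + 0.72) / 2.720.
ρ_R = 0.8860·2.720 − 0.77 − 0.72 = 0.920.

0.920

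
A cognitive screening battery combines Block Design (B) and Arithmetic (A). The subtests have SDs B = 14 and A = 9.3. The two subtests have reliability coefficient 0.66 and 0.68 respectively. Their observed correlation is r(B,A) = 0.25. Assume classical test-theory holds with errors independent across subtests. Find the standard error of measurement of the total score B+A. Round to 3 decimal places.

9.712

Var(total) = 282.49 + 65.1 = 347.59.
True-score variance = 188.173 + 65.1 = 253.273, so reliability = 0.7287.
Error variance = 347.59 − 253.273 = 94.3168; SEM = √94.3168 = 9.712.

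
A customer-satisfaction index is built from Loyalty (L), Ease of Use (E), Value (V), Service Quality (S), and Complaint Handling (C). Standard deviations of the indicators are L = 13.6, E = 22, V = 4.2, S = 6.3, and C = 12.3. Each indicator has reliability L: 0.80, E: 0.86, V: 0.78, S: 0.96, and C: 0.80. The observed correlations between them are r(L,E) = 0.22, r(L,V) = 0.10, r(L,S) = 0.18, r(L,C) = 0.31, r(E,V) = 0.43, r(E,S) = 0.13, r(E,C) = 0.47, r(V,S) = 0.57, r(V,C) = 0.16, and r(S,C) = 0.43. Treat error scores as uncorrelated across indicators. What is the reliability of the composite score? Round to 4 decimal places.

0.9143

Var(L+E+V+S+C) = 13.6² + 22² + 4.2² + 6.3² + 12.3² + 2·[13.6·22·0.22 + 13.6·4.2·0.10 + 13.6·6.3·0.18 + 13.6·12.3·0.31 + 22·4.2·0.43 + 22·6.3·0.13 + 22·12.3·0.47 + 4.2·6.3·0.57 + 4.2·12.3·0.16 + 6.3·12.3·0.43] = 877.58 + 760.831 = 1638.41.
Because errors are independent across components, Cov(Tᵢ,Tⱼ) = Cov(Xᵢ,Xⱼ); the off-diagonal part of the true-score variance is the same as above.
True-score variance = [13.6²·0.80 + 22²·0.86 + 4.2²·0.78 + 6.3²·0.96 + 12.3²·0.80] + 760.831 = 737.102 + 760.831 = 1497.93.
Reliability = 1497.93 / 1638.41 = 0.9143.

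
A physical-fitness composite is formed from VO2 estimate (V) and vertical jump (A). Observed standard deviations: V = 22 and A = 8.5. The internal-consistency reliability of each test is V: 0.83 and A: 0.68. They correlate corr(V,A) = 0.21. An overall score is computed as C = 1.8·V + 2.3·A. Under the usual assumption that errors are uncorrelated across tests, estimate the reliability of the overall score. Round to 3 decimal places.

0.829

Var(C) = 1.8²·22² + 2.3²·8.5² + 2·[4.14·22·8.5·0.21] = 1950.36 + 325.156 = 2275.52.
Under uncorrelated errors the observed covariances equal the true-score covariances, so only the own-variance terms attenuate.
True-score variance = [1.8²·22²·0.83 + 2.3²·8.5²·0.68] + 325.156 = 1561.47 + 325.156 = 1886.63.
Reliability = 1886.63 / 2275.52 = 0.829.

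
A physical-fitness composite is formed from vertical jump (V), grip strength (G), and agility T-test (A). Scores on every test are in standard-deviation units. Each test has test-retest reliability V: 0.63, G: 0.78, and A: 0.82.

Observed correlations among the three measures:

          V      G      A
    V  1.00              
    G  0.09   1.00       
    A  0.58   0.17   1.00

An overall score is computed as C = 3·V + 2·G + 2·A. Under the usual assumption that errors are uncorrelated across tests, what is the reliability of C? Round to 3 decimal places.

Var(C) = 3² + 2² + 2² + 2·[6·0.09 + 6·0.58 + 4·0.17] = 17 + 9.4 = 26.4.
Because errors are independent across components, Cov(Tᵢ,Tⱼ) = Cov(Xᵢ,Xⱼ); the off-diagonal part of the true-score variance is the same as above.
True-score variance = [3²·0.63 + 2²·0.78 + 2²·0.82] + 9.4 = 12.07 + 9.4 = 21.47.
Reliability = 21.47 / 26.4 = 0.813.

0.813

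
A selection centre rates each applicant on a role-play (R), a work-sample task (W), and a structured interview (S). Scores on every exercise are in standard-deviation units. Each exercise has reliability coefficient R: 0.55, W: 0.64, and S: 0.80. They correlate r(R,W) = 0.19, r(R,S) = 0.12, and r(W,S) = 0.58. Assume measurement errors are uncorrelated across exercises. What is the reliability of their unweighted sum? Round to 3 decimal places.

0.789

Var(R+W+S) = 3 + 2·[0.19 + 0.12 + 0.58] = 3 + 1.78 = 4.78.
With uncorrelated errors the cross-covariances are all true-score covariance, so they carry over unchanged; only the diagonal terms shrink to ρᵢσᵢ².
True-score variance = [0.55 + 0.64 + 0.80] + 1.78 = 1.99 + 1.78 = 3.77.
Reliability = 3.77 / 4.78 = 0.789.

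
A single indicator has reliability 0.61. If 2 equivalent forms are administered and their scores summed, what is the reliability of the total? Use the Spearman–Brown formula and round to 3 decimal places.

ρ_k = kρ / (1 + (k−1)ρ) = 2·0.61 / (1 + 1·0.61) = 1.220 / 1.610 = 0.758.

0.758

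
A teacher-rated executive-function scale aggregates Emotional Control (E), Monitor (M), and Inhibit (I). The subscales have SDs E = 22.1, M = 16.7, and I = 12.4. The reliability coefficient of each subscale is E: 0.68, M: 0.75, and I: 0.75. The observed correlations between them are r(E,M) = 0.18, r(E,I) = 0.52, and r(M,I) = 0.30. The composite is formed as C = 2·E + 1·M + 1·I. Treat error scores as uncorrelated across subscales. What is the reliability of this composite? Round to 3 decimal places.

0.781

Var(C) = 2²·22.1² + 16.7² + 12.4² + 2·[2·22.1·16.7·0.18 + 2·22.1·12.4·0.52 + 16.7·12.4·0.30] = 2386.29 + 959.982 = 3346.27.
Because errors are independent across components, Cov(Tᵢ,Tⱼ) = Cov(Xᵢ,Xⱼ); the off-diagonal part of the true-score variance is the same as above.
True-score variance = [2²·22.1²·0.68 + 16.7²·0.75 + 12.4²·0.75] + 959.982 = 1652.96 + 959.982 = 2612.94.
Reliability = 2612.94 / 3346.27 = 0.781.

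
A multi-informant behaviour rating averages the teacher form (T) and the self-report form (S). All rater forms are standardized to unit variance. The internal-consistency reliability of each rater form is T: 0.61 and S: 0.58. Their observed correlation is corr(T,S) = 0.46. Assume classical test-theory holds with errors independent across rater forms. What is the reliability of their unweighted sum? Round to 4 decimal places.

0.7226

Var(T+S) = 2 + 2·[0.46] = 2 + 0.92 = 2.92.
Under uncorrelated errors the observed covariances equal the true-score covariances, so only the own-variance terms attenuate.
True-score variance = [0.61 + 0.58] + 0.92 = 1.19 + 0.92 = 2.11.
Reliability = 2.11 / 2.92 = 0.7226.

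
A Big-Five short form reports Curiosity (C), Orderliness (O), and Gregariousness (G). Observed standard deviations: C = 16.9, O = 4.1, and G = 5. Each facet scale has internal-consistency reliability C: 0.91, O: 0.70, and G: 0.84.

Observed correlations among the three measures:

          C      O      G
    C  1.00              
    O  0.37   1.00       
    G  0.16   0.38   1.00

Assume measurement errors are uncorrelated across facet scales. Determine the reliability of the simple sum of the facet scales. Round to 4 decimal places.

0.9175

Var(C+O+G) = 16.9² + 4.1² + 5² + 2·[16.9·4.1·0.37 + 16.9·5·0.16 + 4.1·5·0.38] = 327.42 + 93.8946 = 421.315.
Under uncorrelated errors the observed covariances equal the true-score covariances, so only the own-variance terms attenuate.
True-score variance = [16.9²·0.91 + 4.1²·0.70 + 5²·0.84] + 93.8946 = 292.672 + 93.8946 = 386.567.
Reliability = 386.567 / 421.315 = 0.9175.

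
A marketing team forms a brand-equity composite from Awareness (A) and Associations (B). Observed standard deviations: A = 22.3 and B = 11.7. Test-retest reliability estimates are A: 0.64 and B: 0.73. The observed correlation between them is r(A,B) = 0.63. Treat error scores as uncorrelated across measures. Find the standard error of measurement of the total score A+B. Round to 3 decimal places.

Var(total) = 634.18 + 328.747 = 962.927.
True-score variance = 418.195 + 328.747 = 746.942, so reliability = 0.7757.
Error variance = 962.927 − 746.942 = 215.985; SEM = √215.985 = 14.696.

14.696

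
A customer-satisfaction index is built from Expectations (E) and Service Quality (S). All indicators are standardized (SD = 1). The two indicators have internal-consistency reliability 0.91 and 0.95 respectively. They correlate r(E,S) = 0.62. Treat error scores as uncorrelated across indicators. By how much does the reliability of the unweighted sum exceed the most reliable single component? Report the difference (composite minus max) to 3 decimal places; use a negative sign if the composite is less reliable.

0.007

Var(sum) = 2 + 1.24 = 3.24; true-score variance = 1.86 + 1.24 = 3.1; composite reliability = 0.9568.
Max component reliability = 0.9500.
Difference = 0.9568 − 0.9500 = 0.007.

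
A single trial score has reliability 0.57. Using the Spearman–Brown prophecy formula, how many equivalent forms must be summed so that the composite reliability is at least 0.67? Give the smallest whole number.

2

k ≥ ρ*(1−ρ₁)/(ρ₁(1−ρ*)) = 0.67·0.43 / (0.57·0.33) = 1.532.
Smallest integer k = 2.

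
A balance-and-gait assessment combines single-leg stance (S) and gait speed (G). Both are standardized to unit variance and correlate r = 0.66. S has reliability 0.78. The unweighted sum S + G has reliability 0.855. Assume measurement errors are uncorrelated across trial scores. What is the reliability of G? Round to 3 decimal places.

0.739

Var(S+G) = 2 + 2·0.66 = 3.320.
True-score variance = ρ_S + ρ_G + 2·0.66, so 0.855 = (0.78 + ρ_G + 1.32) / 3.320.
ρ_G = 0.855·3.320 − 0.78 − 1.32 = 0.739.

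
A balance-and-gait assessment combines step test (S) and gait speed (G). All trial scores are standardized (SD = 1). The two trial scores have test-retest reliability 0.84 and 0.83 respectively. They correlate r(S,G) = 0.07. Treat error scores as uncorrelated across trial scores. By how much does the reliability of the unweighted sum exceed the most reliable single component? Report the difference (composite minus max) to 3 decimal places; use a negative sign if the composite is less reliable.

0.006

Var(sum) = 2 + 0.14 = 2.14; true-score variance = 1.67 + 0.14 = 1.81; composite reliability = 0.8458.
Max component reliability = 0.8400.
Difference = 0.8458 − 0.8400 = 0.006.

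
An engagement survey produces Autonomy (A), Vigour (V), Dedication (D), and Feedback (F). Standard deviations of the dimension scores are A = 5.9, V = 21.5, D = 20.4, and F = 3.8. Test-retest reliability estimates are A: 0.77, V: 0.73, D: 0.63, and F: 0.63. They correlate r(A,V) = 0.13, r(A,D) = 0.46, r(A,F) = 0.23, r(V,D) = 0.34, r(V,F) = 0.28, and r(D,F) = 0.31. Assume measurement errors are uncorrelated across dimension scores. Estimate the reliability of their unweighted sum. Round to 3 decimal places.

Var(A+V+D+F) = 5.9² + 21.5² + 20.4² + 3.8² + 2·[5.9·21.5·0.13 + 5.9·20.4·0.46 + 5.9·3.8·0.23 + 21.5·20.4·0.34 + 21.5·3.8·0.28 + 20.4·3.8·0.31] = 927.66 + 546.088 = 1473.75.
Under uncorrelated errors the observed covariances equal the true-score covariances, so only the own-variance terms attenuate.
True-score variance = [5.9²·0.77 + 21.5²·0.73 + 20.4²·0.63 + 3.8²·0.63] + 546.088 = 635.524 + 546.088 = 1181.61.
Reliability = 1181.61 / 1473.75 = 0.802.

0.802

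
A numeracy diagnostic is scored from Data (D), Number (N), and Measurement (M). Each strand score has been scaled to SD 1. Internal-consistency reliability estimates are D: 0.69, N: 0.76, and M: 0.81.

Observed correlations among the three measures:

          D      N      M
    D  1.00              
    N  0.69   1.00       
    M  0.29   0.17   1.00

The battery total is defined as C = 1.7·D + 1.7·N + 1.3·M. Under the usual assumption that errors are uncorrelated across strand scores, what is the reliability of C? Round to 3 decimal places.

Var(C) = 1.7² + 1.7² + 1.3² + 2·[2.89·0.69 + 2.21·0.29 + 2.21·0.17] = 7.47 + 6.0214 = 13.4914.
Because errors are independent across components, Cov(Tᵢ,Tⱼ) = Cov(Xᵢ,Xⱼ); the off-diagonal part of the true-score variance is the same as above.
True-score variance = [1.7²·0.69 + 1.7²·0.76 + 1.3²·0.81] + 6.0214 = 5.5594 + 6.0214 = 11.5808.
Reliability = 11.5808 / 13.4914 = 0.858.

0.858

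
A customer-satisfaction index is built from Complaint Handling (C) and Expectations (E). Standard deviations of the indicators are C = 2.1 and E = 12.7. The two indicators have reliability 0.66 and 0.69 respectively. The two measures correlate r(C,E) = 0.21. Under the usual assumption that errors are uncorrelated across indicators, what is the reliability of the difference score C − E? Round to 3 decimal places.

0.667

Var(C−E) = 2.1² + 12.7² − 2·2.1·12.7·0.21 = 165.7 − 11.2014 = 154.499.
Under uncorrelated errors the observed covariances equal the true-score covariances, so only the own-variance terms attenuate.
True-score variance = [2.1²·0.66 + 12.7²·0.69] − 11.2014 = 114.201 − 11.2014 = 102.999.
Reliability = 102.999 / 154.499 = 0.667.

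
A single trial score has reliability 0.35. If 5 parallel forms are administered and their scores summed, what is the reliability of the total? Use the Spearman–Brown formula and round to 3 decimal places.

0.729

ρ_k = kρ / (1 + (k−1)ρ) = 5·0.35 / (1 + 4·0.35) = 1.750 / 2.400 = 0.729.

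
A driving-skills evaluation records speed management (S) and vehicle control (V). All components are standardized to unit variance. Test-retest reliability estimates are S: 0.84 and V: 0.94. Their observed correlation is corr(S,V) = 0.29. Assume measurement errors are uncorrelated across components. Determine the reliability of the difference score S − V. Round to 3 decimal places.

0.845

Var(S−V) = 1 + 1 − 2·0.29 = 2 − 0.58 = 1.42.
Under uncorrelated errors the observed covariances equal the true-score covariances, so only the own-variance terms attenuate.
True-score variance = [0.84 + 0.94] − 0.58 = 1.78 − 0.58 = 1.2.
Reliability = 1.2 / 1.42 = 0.845.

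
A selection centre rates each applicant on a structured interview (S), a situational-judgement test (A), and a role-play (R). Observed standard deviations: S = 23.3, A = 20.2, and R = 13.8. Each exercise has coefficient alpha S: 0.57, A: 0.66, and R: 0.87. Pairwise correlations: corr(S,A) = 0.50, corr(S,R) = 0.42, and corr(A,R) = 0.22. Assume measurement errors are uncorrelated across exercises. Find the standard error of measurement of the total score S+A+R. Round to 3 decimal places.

Var(total) = 1141.37 + 863.408 = 2004.78.
True-score variance = 744.437 + 863.408 = 1607.84, so reliability = 0.8020.
Error variance = 2004.78 − 1607.84 = 396.933; SEM = √396.933 = 19.923.

19.923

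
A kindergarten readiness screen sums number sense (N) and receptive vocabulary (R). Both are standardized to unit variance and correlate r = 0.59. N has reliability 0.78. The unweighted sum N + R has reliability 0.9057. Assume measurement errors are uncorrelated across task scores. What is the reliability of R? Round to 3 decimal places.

Var(N+R) = 2 + 2·0.59 = 3.180.
True-score variance = ρ_N + ρ_R + 2·0.59, so 0.9057 = (0.78 + ρ_R + 1.18) / 3.180.
ρ_R = 0.9057·3.180 − 0.78 − 1.18 = 0.920.

0.920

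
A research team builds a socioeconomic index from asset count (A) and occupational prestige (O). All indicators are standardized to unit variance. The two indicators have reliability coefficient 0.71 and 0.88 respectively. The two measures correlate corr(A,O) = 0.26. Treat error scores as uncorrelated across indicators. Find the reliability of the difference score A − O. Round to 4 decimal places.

Var(A−O) = 1 + 1 − 2·0.26 = 2 − 0.52 = 1.48.
With uncorrelated errors the cross-covariances are all true-score covariance, so they carry over unchanged; only the diagonal terms shrink to ρᵢσᵢ².
True-score variance = [0.71 + 0.88] − 0.52 = 1.59 − 0.52 = 1.07.
Reliability = 1.07 / 1.48 = 0.7230.

0.7230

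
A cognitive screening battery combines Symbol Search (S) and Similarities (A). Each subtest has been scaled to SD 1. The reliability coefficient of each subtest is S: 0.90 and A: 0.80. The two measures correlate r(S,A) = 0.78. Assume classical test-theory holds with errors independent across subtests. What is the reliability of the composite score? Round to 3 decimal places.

0.916

Var(S+A) = 2 + 2·[0.78] = 2 + 1.56 = 3.56.
Under uncorrelated errors the observed covariances equal the true-score covariances, so only the own-variance terms attenuate.
True-score variance = [0.90 + 0.80] + 1.56 = 1.7 + 1.56 = 3.26.
Reliability = 3.26 / 3.56 = 0.916.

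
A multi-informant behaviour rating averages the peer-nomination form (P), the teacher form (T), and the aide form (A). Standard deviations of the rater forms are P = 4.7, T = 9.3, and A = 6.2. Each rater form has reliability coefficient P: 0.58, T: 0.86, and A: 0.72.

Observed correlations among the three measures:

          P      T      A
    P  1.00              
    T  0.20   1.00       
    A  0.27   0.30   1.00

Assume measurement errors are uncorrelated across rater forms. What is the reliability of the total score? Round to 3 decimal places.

0.850

Var(P+T+A) = 4.7² + 9.3² + 6.2² + 2·[4.7·9.3·0.20 + 4.7·6.2·0.27 + 9.3·6.2·0.30] = 147.02 + 67.8156 = 214.836.
With uncorrelated errors the cross-covariances are all true-score covariance, so they carry over unchanged; only the diagonal terms shrink to ρᵢσᵢ².
True-score variance = [4.7²·0.58 + 9.3²·0.86 + 6.2²·0.72] + 67.8156 = 114.87 + 67.8156 = 182.686.
Reliability = 182.686 / 214.836 = 0.850.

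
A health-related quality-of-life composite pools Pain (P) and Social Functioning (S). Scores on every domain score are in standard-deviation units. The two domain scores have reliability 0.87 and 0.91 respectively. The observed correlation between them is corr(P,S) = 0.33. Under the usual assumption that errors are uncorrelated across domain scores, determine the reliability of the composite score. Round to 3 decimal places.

Var(P+S) = 2 + 2·[0.33] = 2 + 0.66 = 2.66.
Under uncorrelated errors the observed covariances equal the true-score covariances, so only the own-variance terms attenuate.
True-score variance = [0.87 + 0.91] + 0.66 = 1.78 + 0.66 = 2.44.
Reliability = 2.44 / 2.66 = 0.917.

0.917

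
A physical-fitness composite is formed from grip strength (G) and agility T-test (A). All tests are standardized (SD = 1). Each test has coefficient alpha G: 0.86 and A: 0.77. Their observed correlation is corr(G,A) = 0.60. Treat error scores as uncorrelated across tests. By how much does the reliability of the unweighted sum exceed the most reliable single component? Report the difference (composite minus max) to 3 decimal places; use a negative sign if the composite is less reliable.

0.024

Var(sum) = 2 + 1.2 = 3.2; true-score variance = 1.63 + 1.2 = 2.83; composite reliability = 0.8844.
Max component reliability = 0.8600.
Difference = 0.8844 − 0.8600 = 0.024.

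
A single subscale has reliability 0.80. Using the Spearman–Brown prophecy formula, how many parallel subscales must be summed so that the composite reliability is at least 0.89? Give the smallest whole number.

3

k ≥ ρ*(1−ρ₁)/(ρ₁(1−ρ*)) = 0.89·0.20 / (0.80·0.11) = 2.023.
Smallest integer k = 3.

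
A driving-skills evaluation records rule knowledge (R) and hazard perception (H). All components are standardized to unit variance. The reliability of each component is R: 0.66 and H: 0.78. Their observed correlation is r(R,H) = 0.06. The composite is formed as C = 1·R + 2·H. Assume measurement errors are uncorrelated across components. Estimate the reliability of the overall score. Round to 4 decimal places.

0.7672

Var(C) = 1 + 2² + 2·[2·0.06] = 5 + 0.24 = 5.24.
Under uncorrelated errors the observed covariances equal the true-score covariances, so only the own-variance terms attenuate.
True-score variance = [0.66 + 2²·0.78] + 0.24 = 3.78 + 0.24 = 4.02.
Reliability = 4.02 / 5.24 = 0.7672.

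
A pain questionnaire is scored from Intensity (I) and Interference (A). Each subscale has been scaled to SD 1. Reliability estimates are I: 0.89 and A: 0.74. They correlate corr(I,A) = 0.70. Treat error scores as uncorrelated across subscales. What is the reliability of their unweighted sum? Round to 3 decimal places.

Var(I+A) = 2 + 2·[0.70] = 2 + 1.4 = 3.4.
Under uncorrelated errors the observed covariances equal the true-score covariances, so only the own-variance terms attenuate.
True-score variance = [0.89 + 0.74] + 1.4 = 1.63 + 1.4 = 3.03.
Reliability = 3.03 / 3.4 = 0.891.

0.891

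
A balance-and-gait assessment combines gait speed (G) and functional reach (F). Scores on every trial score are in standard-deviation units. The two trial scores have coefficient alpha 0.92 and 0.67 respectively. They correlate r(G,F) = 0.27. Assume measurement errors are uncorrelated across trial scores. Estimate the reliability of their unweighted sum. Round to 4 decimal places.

Var(G+F) = 2 + 2·[0.27] = 2 + 0.54 = 2.54.
Because errors are independent across components, Cov(Tᵢ,Tⱼ) = Cov(Xᵢ,Xⱼ); the off-diagonal part of the true-score variance is the same as above.
True-score variance = [0.92 + 0.67] + 0.54 = 1.59 + 0.54 = 2.13.
Reliability = 2.13 / 2.54 = 0.8386.

0.8386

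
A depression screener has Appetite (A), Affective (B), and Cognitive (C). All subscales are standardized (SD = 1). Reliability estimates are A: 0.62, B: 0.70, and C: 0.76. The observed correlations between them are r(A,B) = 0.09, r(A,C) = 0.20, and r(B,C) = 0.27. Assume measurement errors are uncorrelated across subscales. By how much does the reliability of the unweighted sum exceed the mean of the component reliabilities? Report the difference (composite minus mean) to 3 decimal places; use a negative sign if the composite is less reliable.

0.083

Var(sum) = 3 + 1.12 = 4.12; true-score variance = 2.08 + 1.12 = 3.2; composite reliability = 0.7767.
Mean component reliability = 0.6933.
Difference = 0.7767 − 0.6933 = 0.083.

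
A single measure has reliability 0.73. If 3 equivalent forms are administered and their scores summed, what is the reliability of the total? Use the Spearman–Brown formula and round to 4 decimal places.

0.8902

ρ_k = kρ / (1 + (k−1)ρ) = 3·0.73 / (1 + 2·0.73) = 2.190 / 2.460 = 0.8902.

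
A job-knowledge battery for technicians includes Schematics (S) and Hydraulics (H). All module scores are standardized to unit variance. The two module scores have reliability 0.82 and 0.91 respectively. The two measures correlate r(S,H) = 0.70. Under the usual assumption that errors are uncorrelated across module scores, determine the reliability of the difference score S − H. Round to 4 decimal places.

0.5500

Var(S−H) = 1 + 1 − 2·0.70 = 2 − 1.4 = 0.6.
Under uncorrelated errors the observed covariances equal the true-score covariances, so only the own-variance terms attenuate.
True-score variance = [0.82 + 0.91] − 1.4 = 1.73 − 1.4 = 0.33.
Reliability = 0.33 / 0.6 = 0.5500.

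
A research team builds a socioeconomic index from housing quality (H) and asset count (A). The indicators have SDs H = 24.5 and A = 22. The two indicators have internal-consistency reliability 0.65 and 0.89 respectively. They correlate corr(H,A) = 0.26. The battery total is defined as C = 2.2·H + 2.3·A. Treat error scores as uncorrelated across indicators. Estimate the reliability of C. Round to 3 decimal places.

Var(C) = 2.2²·24.5² + 2.3²·22² + 2·[5.06·24.5·22·0.26] = 5465.57 + 1418.22 = 6883.79.
Because errors are independent across components, Cov(Tᵢ,Tⱼ) = Cov(Xᵢ,Xⱼ); the off-diagonal part of the true-score variance is the same as above.
True-score variance = [2.2²·24.5²·0.65 + 2.3²·22²·0.89] + 1418.22 = 4167.11 + 1418.22 = 5585.32.
Reliability = 5585.32 / 6883.79 = 0.811.

0.811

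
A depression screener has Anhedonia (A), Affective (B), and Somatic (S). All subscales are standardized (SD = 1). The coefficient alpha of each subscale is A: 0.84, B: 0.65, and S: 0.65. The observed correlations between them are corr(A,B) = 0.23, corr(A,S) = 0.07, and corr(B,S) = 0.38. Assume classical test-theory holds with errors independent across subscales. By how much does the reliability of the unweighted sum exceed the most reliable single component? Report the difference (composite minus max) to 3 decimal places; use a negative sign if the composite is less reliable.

Var(sum) = 3 + 1.36 = 4.36; true-score variance = 2.14 + 1.36 = 3.5; composite reliability = 0.8028.
Max component reliability = 0.8400.
Difference = 0.8028 − 0.8400 = -0.037.

-0.037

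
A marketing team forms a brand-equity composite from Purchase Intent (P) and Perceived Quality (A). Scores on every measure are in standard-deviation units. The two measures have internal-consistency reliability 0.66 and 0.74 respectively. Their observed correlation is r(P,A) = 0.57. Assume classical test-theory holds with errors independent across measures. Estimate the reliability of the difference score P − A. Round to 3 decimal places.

0.302

Var(P−A) = 1 + 1 − 2·0.57 = 2 − 1.14 = 0.86.
Because errors are independent across components, Cov(Tᵢ,Tⱼ) = Cov(Xᵢ,Xⱼ); the off-diagonal part of the true-score variance is the same as above.
True-score variance = [0.66 + 0.74] − 1.14 = 1.4 − 1.14 = 0.26.
Reliability = 0.26 / 0.86 = 0.302.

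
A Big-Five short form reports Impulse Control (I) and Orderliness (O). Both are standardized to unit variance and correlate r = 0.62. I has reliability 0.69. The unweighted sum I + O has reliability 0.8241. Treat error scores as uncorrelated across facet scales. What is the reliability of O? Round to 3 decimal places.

0.740

Var(I+O) = 2 + 2·0.62 = 3.240.
True-score variance = ρ_I + ρ_O + 2·0.62, so 0.8241 = (0.69 + ρ_O + 1.24) / 3.240.
ρ_O = 0.8241·3.240 − 0.69 − 1.24 = 0.740.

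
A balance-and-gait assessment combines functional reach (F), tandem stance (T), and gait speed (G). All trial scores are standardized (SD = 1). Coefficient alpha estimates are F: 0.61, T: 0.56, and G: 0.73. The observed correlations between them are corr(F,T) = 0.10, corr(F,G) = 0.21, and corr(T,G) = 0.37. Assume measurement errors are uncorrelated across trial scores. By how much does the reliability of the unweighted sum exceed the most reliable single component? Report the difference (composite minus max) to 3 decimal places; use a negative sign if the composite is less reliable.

0.018

Var(sum) = 3 + 1.36 = 4.36; true-score variance = 1.9 + 1.36 = 3.26; composite reliability = 0.7477.
Max component reliability = 0.7300.
Difference = 0.7477 − 0.7300 = 0.018.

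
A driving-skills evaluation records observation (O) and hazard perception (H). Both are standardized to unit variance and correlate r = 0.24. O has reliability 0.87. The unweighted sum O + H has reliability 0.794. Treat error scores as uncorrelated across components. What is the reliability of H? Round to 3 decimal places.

Var(O+H) = 2 + 2·0.24 = 2.480.
True-score variance = ρ_O + ρ_H + 2·0.24, so 0.794 = (0.87 + ρ_H + 0.48) / 2.480.
ρ_H = 0.794·2.480 − 0.87 − 0.48 = 0.619.

0.619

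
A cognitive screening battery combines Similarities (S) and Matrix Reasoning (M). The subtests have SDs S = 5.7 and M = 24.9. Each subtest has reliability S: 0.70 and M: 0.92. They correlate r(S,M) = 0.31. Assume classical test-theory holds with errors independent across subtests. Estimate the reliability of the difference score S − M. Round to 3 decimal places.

0.895

Var(S−M) = 5.7² + 24.9² − 2·5.7·24.9·0.31 = 652.5 − 87.9966 = 564.503.
Because errors are independent across components, Cov(Tᵢ,Tⱼ) = Cov(Xᵢ,Xⱼ); the off-diagonal part of the true-score variance is the same as above.
True-score variance = [5.7²·0.70 + 24.9²·0.92] − 87.9966 = 593.152 − 87.9966 = 505.156.
Reliability = 505.156 / 564.503 = 0.895.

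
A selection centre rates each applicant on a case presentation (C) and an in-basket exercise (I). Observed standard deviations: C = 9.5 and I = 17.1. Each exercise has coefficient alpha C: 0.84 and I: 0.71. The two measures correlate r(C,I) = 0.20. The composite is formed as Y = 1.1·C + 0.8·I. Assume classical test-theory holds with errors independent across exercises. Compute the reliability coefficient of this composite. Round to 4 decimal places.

0.7971

Var(Y) = 1.1²·9.5² + 0.8²·17.1² + 2·[0.88·9.5·17.1·0.20] = 296.345 + 57.1824 = 353.527.
With uncorrelated errors the cross-covariances are all true-score covariance, so they carry over unchanged; only the diagonal terms shrink to ρᵢσᵢ².
True-score variance = [1.1²·9.5²·0.84 + 0.8²·17.1²·0.71] + 57.1824 = 224.601 + 57.1824 = 281.784.
Reliability = 281.784 / 353.527 = 0.7971.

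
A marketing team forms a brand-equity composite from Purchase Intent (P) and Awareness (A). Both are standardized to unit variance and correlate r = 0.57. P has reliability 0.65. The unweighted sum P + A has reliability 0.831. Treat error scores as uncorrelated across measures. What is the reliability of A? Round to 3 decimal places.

0.819

Var(P+A) = 2 + 2·0.57 = 3.140.
True-score variance = ρ_P + ρ_A + 2·0.57, so 0.831 = (0.65 + ρ_A + 1.14) / 3.140.
ρ_A = 0.831·3.140 − 0.65 − 1.14 = 0.819.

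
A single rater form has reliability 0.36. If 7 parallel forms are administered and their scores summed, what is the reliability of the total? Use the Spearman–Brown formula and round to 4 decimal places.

0.7975

ρ_k = kρ / (1 + (k−1)ρ) = 7·0.36 / (1 + 6·0.36) = 2.520 / 3.160 = 0.7975.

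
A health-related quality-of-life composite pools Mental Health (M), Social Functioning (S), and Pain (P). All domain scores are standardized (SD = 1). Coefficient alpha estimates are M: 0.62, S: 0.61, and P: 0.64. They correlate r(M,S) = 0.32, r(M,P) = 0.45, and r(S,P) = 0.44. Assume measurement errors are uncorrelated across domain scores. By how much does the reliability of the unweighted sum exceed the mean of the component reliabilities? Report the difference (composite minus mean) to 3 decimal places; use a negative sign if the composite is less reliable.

Var(sum) = 3 + 2.42 = 5.42; true-score variance = 1.87 + 2.42 = 4.29; composite reliability = 0.7915.
Mean component reliability = 0.6233.
Difference = 0.7915 − 0.6233 = 0.168.

0.168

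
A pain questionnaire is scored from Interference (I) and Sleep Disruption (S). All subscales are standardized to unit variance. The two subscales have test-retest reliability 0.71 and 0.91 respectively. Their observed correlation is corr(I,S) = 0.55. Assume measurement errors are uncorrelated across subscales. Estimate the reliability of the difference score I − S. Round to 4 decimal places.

0.5778

Var(I−S) = 1 + 1 − 2·0.55 = 2 − 1.1 = 0.9.
Because errors are independent across components, Cov(Tᵢ,Tⱼ) = Cov(Xᵢ,Xⱼ); the off-diagonal part of the true-score variance is the same as above.
True-score variance = [0.71 + 0.91] − 1.1 = 1.62 − 1.1 = 0.52.
Reliability = 0.52 / 0.9 = 0.5778.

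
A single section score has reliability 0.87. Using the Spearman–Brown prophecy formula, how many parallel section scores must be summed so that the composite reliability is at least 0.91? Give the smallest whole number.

2

k ≥ ρ*(1−ρ₁)/(ρ₁(1−ρ*)) = 0.91·0.13 / (0.87·0.09) = 1.511.
Smallest integer k = 2.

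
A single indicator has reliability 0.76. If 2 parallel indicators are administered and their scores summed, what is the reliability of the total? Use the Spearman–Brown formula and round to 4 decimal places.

0.8636

ρ_k = kρ / (1 + (k−1)ρ) = 2·0.76 / (1 + 1·0.76) = 1.520 / 1.760 = 0.8636.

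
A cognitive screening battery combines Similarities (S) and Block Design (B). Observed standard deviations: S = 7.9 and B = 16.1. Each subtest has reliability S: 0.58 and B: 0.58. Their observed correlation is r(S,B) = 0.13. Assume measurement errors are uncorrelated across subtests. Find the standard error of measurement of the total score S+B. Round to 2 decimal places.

11.62

Var(total) = 321.62 + 33.0694 = 354.689.
True-score variance = 186.54 + 33.0694 = 219.609, so reliability = 0.6192.
Error variance = 354.689 − 219.609 = 135.08; SEM = √135.08 = 11.62.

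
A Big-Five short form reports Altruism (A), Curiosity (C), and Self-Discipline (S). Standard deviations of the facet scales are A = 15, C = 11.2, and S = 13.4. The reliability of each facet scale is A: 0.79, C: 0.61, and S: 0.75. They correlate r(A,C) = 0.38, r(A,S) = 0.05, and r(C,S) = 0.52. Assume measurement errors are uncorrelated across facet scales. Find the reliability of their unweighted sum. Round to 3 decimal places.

0.831

Var(A+C+S) = 15² + 11.2² + 13.4² + 2·[15·11.2·0.38 + 15·13.4·0.05 + 11.2·13.4·0.52] = 530 + 303.863 = 833.863.
With uncorrelated errors the cross-covariances are all true-score covariance, so they carry over unchanged; only the diagonal terms shrink to ρᵢσᵢ².
True-score variance = [15²·0.79 + 11.2²·0.61 + 13.4²·0.75] + 303.863 = 388.938 + 303.863 = 692.802.
Reliability = 692.802 / 833.863 = 0.831.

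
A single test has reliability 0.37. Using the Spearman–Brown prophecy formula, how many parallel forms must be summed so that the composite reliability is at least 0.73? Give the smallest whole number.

5

k ≥ ρ*(1−ρ₁)/(ρ₁(1−ρ*)) = 0.73·0.63 / (0.37·0.27) = 4.604.
Smallest integer k = 5.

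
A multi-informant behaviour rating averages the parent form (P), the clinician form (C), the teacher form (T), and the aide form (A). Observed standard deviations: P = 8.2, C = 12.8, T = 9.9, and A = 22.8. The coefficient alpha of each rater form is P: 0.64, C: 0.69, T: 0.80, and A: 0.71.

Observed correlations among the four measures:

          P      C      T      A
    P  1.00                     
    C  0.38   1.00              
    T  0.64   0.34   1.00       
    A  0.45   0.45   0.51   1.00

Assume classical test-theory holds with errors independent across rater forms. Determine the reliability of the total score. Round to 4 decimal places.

0.8622

Var(P+C+T+A) = 8.2² + 12.8² + 9.9² + 22.8² + 2·[8.2·12.8·0.38 + 8.2·9.9·0.64 + 8.2·22.8·0.45 + 12.8·9.9·0.34 + 12.8·22.8·0.45 + 9.9·22.8·0.51] = 848.93 + 931.004 = 1779.93.
With uncorrelated errors the cross-covariances are all true-score covariance, so they carry over unchanged; only the diagonal terms shrink to ρᵢσᵢ².
True-score variance = [8.2²·0.64 + 12.8²·0.69 + 9.9²·0.80 + 22.8²·0.71] + 931.004 = 603.578 + 931.004 = 1534.58.
Reliability = 1534.58 / 1779.93 = 0.8622.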